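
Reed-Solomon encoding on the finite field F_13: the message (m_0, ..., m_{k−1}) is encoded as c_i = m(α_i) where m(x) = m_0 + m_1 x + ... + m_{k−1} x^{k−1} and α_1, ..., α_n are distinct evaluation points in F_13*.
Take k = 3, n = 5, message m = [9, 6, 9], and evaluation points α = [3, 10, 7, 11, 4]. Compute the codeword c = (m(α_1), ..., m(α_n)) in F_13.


c = [4, 7, 11, 7, 8]

Message polynomial: m(x) = 9 + 6·x + 9·x^2 (mod 13).
For each evaluation point α_i, compute m(α_i) mod 13:
  α_1 = 3: Horner steps 9 → 7 → 4, so m(3) = 4.
  α_2 = 10: Horner steps 9 → 5 → 7, so m(10) = 7.
  α_3 = 7: Horner steps 9 → 4 → 11, so m(7) = 11.
  α_4 = 11: Horner steps 9 → 1 → 7, so m(11) = 7.
  α_5 = 4: Horner steps 9 → 3 → 8, so m(4) = 8.
Codeword c = [4, 7, 11, 7, 8] ∈ F_13^5.


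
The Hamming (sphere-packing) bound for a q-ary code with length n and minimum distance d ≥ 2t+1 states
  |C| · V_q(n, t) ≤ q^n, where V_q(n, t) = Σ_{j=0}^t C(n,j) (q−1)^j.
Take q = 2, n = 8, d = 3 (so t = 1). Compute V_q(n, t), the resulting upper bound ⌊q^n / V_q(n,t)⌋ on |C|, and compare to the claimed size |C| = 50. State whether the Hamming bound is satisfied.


V_q(n, t) = 9, q^n = 256, Hamming bound = 28, |C| = 50 > bound (violated).

Step 1: Compute V_q(n, t) = Σ_{j=0}^1 C(n, j) (q−1)^j.
  j = 0: C(8,0)·(1)^0 = 1·1 = 1.
  j = 1: C(8,1)·(1)^1 = 8·1 = 8.
  V_q(n, t) = 1 + 8 = 9.
Step 2: q^n = 2^8 = 256.
Step 3: Hamming bound ⌊q^n / V_q(n,t)⌋ = ⌊256/9⌋ = 28.
Step 4: Compare |C| = 50 to 28: violated.
The claimed |C| lies above the Hamming bound, so no 2-ary code of length 8 with d ≥ 3 can have 50 codewords.


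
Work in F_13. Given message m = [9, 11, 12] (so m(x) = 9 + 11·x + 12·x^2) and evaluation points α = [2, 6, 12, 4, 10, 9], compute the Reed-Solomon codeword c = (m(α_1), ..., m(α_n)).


c = [1, 0, 10, 11, 6, 1]

Message polynomial: m(x) = 9 + 11·x + 12·x^2 (mod 13).
For each evaluation point α_i, compute m(α_i) mod 13:
  α_1 = 2: Horner steps 12 → 9 → 1, so m(2) = 1.
  α_2 = 6: Horner steps 12 → 5 → 0, so m(6) = 0.
  α_3 = 12: Horner steps 12 → 12 → 10, so m(12) = 10.
  α_4 = 4: Horner steps 12 → 7 → 11, so m(4) = 11.
  α_5 = 10: Horner steps 12 → 1 → 6, so m(10) = 6.
  α_6 = 9: Horner steps 12 → 2 → 1, so m(9) = 1.
Codeword c = [1, 0, 10, 11, 6, 1] ∈ F_13^6.


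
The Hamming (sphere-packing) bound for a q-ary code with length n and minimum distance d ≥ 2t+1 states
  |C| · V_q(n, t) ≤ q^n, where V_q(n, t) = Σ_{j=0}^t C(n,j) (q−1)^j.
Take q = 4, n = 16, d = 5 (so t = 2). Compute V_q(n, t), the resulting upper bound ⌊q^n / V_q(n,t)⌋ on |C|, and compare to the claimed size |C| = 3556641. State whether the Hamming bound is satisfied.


V_q(n, t) = 1129, q^n = 4294967296, Hamming bound = 3804222, |C| = 3556641 ≤ bound (satisfied).

Step 1: Compute V_q(n, t) = Σ_{j=0}^2 C(n, j) (q−1)^j.
  j = 0: C(16,0)·(3)^0 = 1·1 = 1.
  j = 1: C(16,1)·(3)^1 = 16·3 = 48.
  j = 2: C(16,2)·(3)^2 = 120·9 = 1080.
  V_q(n, t) = 1 + 48 + 1080 = 1129.
Step 2: q^n = 4^16 = 4294967296.
Step 3: Hamming bound ⌊q^n / V_q(n,t)⌋ = ⌊4294967296/1129⌋ = 3804222.
Step 4: Compare |C| = 3556641 to 3804222: satisfied.
The claimed |C| lies below the Hamming bound.


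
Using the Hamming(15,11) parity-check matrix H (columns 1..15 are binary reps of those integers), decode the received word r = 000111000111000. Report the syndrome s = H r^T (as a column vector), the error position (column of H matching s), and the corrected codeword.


s = (1, 0, 1, 0)^T, error position = 10, corrected codeword c = 000111000011000

Compute s = H r^T mod 2 one row at a time:
  s_1 = 0 + 0 + 1 + 1 + 1 + 0 + 0 + 0 = 3 ≡ 1 (mod 2).
  s_2 = 1 + 1 + 1 + 0 + 1 + 0 + 0 + 0 = 4 ≡ 0 (mod 2).
  s_3 = 0 + 0 + 1 + 0 + 1 + 1 + 0 + 0 = 3 ≡ 1 (mod 2).
  s_4 = 0 + 0 + 1 + 0 + 0 + 1 + 0 + 0 = 2 ≡ 0 (mod 2).
s = (1, 0, 1, 0)^T — this equals column 10 of H (binary 1010), so error is at position 10.
Correct: flip bit 10 of r = 000111000111000 to get c = 000111000011000.


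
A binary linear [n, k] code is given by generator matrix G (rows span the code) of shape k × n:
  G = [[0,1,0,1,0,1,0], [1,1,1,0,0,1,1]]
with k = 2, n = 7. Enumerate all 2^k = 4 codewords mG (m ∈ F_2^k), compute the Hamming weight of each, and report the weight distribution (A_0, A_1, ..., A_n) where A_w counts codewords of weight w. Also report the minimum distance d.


Weight distribution: A_0 = 1, A_3 = 1, A_4 = 1, A_5 = 1. Minimum distance d = 3.

Enumerate all 2^2 = 4 messages m ∈ F_2^2.
For each, compute codeword c = mG in F_2^7, then tally its weight.
  m = 00 → c = 0000000, weight = 0.
  m = 10 → c = 0101010, weight = 3.
  m = 01 → c = 1110011, weight = 5.
  m = 11 → c = 1011001, weight = 4.
Tally weights:
  weight 0: 1 codewords.
  weight 3: 1 codewords.
  weight 4: 1 codewords.
  weight 5: 1 codewords.
Minimum distance d = smallest w > 0 with A_w > 0 = 3.
Sanity: Σ A_w = 4 = 2^2 = 4 ✓.


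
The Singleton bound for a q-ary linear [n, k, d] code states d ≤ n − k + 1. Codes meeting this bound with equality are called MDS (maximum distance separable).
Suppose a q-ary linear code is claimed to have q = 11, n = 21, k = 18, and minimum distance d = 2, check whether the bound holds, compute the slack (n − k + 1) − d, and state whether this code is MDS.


Singleton RHS = n − k + 1 = 4, slack = 2, bound satisfied, not MDS.

Singleton bound: d ≤ n − k + 1.
Here n = 21, k = 18, so n − k + 1 = 4.
Given d = 2, check d ≤ 4: YES.
Slack = (n − k + 1) − d = 2.
The code is NOT MDS (slack = 2 > 0).
Description: the claimed parameters are [21, 18, 2]_11; such a code would be non-MDS.


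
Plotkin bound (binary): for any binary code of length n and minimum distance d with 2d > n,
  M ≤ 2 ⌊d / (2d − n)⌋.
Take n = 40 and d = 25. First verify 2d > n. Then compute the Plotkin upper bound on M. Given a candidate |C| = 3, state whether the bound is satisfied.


Plotkin bound M ≤ 4; given |C| = 3 ≤ bound (satisfied).

Check applicability: 2d = 50, n = 40.
2d − n = 10 > 0, so Plotkin applies.
Compute d/(2d−n) = 25/10 ≈ 2.5000.
⌊d/(2d−n)⌋ = 2.
Plotkin bound: M ≤ 2·2 = 4.
Given |C| = 3, check: satisfied.
This |C| is below the Plotkin bound.


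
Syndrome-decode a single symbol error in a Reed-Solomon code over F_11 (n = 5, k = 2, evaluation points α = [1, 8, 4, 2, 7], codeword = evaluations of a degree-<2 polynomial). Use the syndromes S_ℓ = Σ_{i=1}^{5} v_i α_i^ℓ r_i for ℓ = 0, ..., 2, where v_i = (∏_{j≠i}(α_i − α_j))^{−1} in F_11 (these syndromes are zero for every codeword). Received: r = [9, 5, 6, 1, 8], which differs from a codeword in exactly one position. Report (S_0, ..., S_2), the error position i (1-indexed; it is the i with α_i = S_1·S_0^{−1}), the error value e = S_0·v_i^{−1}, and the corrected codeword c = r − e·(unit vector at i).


S = (1, 1, 1), error at position 1, error magnitude e = 5, c = [4, 5, 6, 1, 8].

Step 1: column multipliers v_i = (∏_{j≠i}(α_i − α_j))^{−1} mod 11.
  i = 1 (α = 1): (1−8)(1−4)(1−2)(1−7) = (−7)·(−3)·(−1)·(−6) = 126 ≡ 5, so v_1 = 5^{−1} = 9 (mod 11).
  i = 2 (α = 8): (8−1)(8−4)(8−2)(8−7) = 7·4·6·1 = 168 ≡ 3, so v_2 = 3^{−1} = 4 (mod 11).
  i = 3 (α = 4): (4−1)(4−8)(4−2)(4−7) = 3·(−4)·2·(−3) = 72 ≡ 6, so v_3 = 6^{−1} = 2 (mod 11).
  i = 4 (α = 2): (2−1)(2−8)(2−4)(2−7) = 1·(−6)·(−2)·(−5) = −60 ≡ 6, so v_4 = 6^{−1} = 2 (mod 11).
  i = 5 (α = 7): (7−1)(7−8)(7−4)(7−2) = 6·(−1)·3·5 = −90 ≡ 9, so v_5 = 9^{−1} = 5 (mod 11).
  v = [9, 4, 2, 2, 5].
Step 2: syndromes of r = [9, 5, 6, 1, 8] (all sums mod 11).
  S_0 = Σ v_i r_i = 9·9 + 4·5 + 2·6 + 2·1 + 5·8 = 155 ≡ 1.
  S_1 = Σ v_i α_i r_i = 9·1·9 + 4·8·5 + 2·4·6 + 2·2·1 + 5·7·8 = 573 ≡ 1.
  α_i^2 mod 11 = [1, 9, 5, 4, 5].
  S_2 = Σ v_i α_i^2 r_i = 9·1·9 + 4·9·5 + 2·5·6 + 2·4·1 + 5·5·8 = 529 ≡ 1.
  S = (1, 1, 1) ≠ 0, so r is not a codeword (an error is present).
Step 3: locate the error. For a single error e at position i, S_ℓ = v_i·e·α_i^ℓ, so α_err = S_1/S_0.
  S_0^{−1} = 1^{−1} = 1 (mod 11), so α_err = 1·1 = 1 ≡ 1 = α_1. Error position i = 1.
  Consistency check: S_2/S_1 = 1·1 = 1 ≡ 1 = α_err ✓ (single-error assumption holds).
Step 4: error magnitude e = S_0/v_1 = S_0·∏_{j≠1}(α_1 − α_j) = 1·5 = 5 ≡ 5 (mod 11).
Step 5: correct position 1: c_1 = r_1 − e = 9 − 5 ≡ 4 (mod 11). Hence c = [4, 5, 6, 1, 8].
  Check: interpolating c through the α_i gives m(x) = 7 + 8·x (degree < 2) with m(α_i) = c_i for every i, so c is indeed a codeword.


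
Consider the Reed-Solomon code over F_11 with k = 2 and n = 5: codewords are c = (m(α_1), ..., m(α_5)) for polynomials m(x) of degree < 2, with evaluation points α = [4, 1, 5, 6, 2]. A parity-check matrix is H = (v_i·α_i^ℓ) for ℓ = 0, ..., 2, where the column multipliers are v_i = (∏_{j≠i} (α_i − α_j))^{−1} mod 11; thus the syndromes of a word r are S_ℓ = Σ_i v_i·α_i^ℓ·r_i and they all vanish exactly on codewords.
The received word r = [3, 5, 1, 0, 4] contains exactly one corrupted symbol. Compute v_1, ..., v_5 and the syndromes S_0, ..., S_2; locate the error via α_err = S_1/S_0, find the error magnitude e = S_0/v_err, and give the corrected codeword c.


S = (1, 4, 5), error at position 1, error magnitude e = 1, c = [2, 5, 1, 0, 4].

Step 1: column multipliers v_i = (∏_{j≠i}(α_i − α_j))^{−1} mod 11.
  i = 1 (α = 4): (4−1)(4−5)(4−6)(4−2) = 3·(−1)·(−2)·2 = 12 ≡ 1, so v_1 = 1^{−1} = 1 (mod 11).
  i = 2 (α = 1): (1−4)(1−5)(1−6)(1−2) = (−3)·(−4)·(−5)·(−1) = 60 ≡ 5, so v_2 = 5^{−1} = 9 (mod 11).
  i = 3 (α = 5): (5−4)(5−1)(5−6)(5−2) = 1·4·(−1)·3 = −12 ≡ 10, so v_3 = 10^{−1} = 10 (mod 11).
  i = 4 (α = 6): (6−4)(6−1)(6−5)(6−2) = 2·5·1·4 = 40 ≡ 7, so v_4 = 7^{−1} = 8 (mod 11).
  i = 5 (α = 2): (2−4)(2−1)(2−5)(2−6) = (−2)·1·(−3)·(−4) = −24 ≡ 9, so v_5 = 9^{−1} = 5 (mod 11).
  v = [1, 9, 10, 8, 5].
Step 2: syndromes of r = [3, 5, 1, 0, 4] (all sums mod 11).
  S_0 = Σ v_i r_i = 1·3 + 9·5 + 10·1 + 8·0 + 5·4 = 78 ≡ 1.
  S_1 = Σ v_i α_i r_i = 1·4·3 + 9·1·5 + 10·5·1 + 8·6·0 + 5·2·4 = 147 ≡ 4.
  α_i^2 mod 11 = [5, 1, 3, 3, 4].
  S_2 = Σ v_i α_i^2 r_i = 1·5·3 + 9·1·5 + 10·3·1 + 8·3·0 + 5·4·4 = 170 ≡ 5.
  S = (1, 4, 5) ≠ 0, so r is not a codeword (an error is present).
Step 3: locate the error. For a single error e at position i, S_ℓ = v_i·e·α_i^ℓ, so α_err = S_1/S_0.
  S_0^{−1} = 1^{−1} = 1 (mod 11), so α_err = 4·1 = 4 ≡ 4 = α_1. Error position i = 1.
  Consistency check: S_2/S_1 = 5·3 = 15 ≡ 4 = α_err ✓ (single-error assumption holds).
Step 4: error magnitude e = S_0/v_1 = S_0·∏_{j≠1}(α_1 − α_j) = 1·1 = 1 ≡ 1 (mod 11).
Step 5: correct position 1: c_1 = r_1 − e = 3 − 1 ≡ 2 (mod 11). Hence c = [2, 5, 1, 0, 4].
  Check: interpolating c through the α_i gives m(x) = 6 + 10·x (degree < 2) with m(α_i) = c_i for every i, so c is indeed a codeword.


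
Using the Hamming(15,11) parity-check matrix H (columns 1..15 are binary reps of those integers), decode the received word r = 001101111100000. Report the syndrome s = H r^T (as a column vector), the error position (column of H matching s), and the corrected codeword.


s = (1, 1, 0, 1)^T, error position = 13, corrected codeword c = 001101111100100

Compute s = H r^T mod 2 one row at a time:
  s_1 = 1 + 1 + 1 + 0 + 0 + 0 + 0 + 0 = 3 ≡ 1 (mod 2).
  s_2 = 1 + 0 + 1 + 1 + 0 + 0 + 0 + 0 = 3 ≡ 1 (mod 2).
  s_3 = 0 + 1 + 1 + 1 + 1 + 0 + 0 + 0 = 4 ≡ 0 (mod 2).
  s_4 = 0 + 1 + 0 + 1 + 1 + 0 + 0 + 0 = 3 ≡ 1 (mod 2).
s = (1, 1, 0, 1)^T — this equals column 13 of H (binary 1101), so error is at position 13.
Correct: flip bit 13 of r = 001101111100000 to get c = 001101111100100.


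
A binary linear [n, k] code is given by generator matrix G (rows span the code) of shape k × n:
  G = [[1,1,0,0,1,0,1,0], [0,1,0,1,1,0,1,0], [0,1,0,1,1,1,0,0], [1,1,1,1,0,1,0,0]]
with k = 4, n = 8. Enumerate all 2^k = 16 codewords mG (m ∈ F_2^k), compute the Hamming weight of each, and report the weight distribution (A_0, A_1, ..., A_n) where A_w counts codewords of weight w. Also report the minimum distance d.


Weight distribution: A_0 = 1, A_2 = 2, A_3 = 4, A_4 = 5, A_5 = 4. Minimum distance d = 2.

Enumerate all 2^4 = 16 messages m ∈ F_2^4.
For each, compute codeword c = mG in F_2^8, then tally its weight.
  m = 0000 → c = 00000000, weight = 0.
  m = 1000 → c = 11001010, weight = 4.
  m = 0100 → c = 01011010, weight = 4.
  m = 1100 → c = 10010000, weight = 2.
  m = 0010 → c = 01011100, weight = 4.
  m = 1010 → c = 10010110, weight = 4.
  m = 0110 → c = 00000110, weight = 2.
  m = 1110 → c = 11001100, weight = 4.
  m = 0001 → c = 11110100, weight = 5.
  m = 1001 → c = 00111110, weight = 5.
  m = 0101 → c = 10101110, weight = 5.
  m = 1101 → c = 01100100, weight = 3.
  m = 0011 → c = 10101000, weight = 3.
  m = 1011 → c = 01100010, weight = 3.
  m = 0111 → c = 11110010, weight = 5.
  m = 1111 → c = 00111000, weight = 3.
Tally weights:
  weight 0: 1 codewords.
  weight 2: 2 codewords.
  weight 3: 4 codewords.
  weight 4: 5 codewords.
  weight 5: 4 codewords.
Minimum distance d = smallest w > 0 with A_w > 0 = 2.
Sanity: Σ A_w = 16 = 2^4 = 16 ✓.


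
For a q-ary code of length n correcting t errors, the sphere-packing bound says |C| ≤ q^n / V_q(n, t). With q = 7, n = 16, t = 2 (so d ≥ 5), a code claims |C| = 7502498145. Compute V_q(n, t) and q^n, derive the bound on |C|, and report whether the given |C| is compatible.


V_q(n, t) = 4417, q^n = 33232930569601, Hamming bound = 7523869270, |C| = 7502498145 ≤ bound (satisfied).

Step 1: Compute V_q(n, t) = Σ_{j=0}^2 C(n, j) (q−1)^j.
  j = 0: C(16,0)·(6)^0 = 1·1 = 1.
  j = 1: C(16,1)·(6)^1 = 16·6 = 96.
  j = 2: C(16,2)·(6)^2 = 120·36 = 4320.
  V_q(n, t) = 1 + 96 + 4320 = 4417.
Step 2: q^n = 7^16 = 33232930569601.
Step 3: Hamming bound ⌊q^n / V_q(n,t)⌋ = ⌊33232930569601/4417⌋ = 7523869270.
Step 4: Compare |C| = 7502498145 to 7523869270: satisfied.
The claimed |C| lies below the Hamming bound.


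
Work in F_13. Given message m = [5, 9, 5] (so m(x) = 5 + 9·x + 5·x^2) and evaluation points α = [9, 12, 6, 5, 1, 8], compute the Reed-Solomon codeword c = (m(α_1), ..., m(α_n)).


c = [10, 1, 5, 6, 6, 7]

Message polynomial: m(x) = 5 + 9·x + 5·x^2 (mod 13).
For each evaluation point α_i, compute m(α_i) mod 13:
  α_1 = 9: Horner steps 5 → 2 → 10, so m(9) = 10.
  α_2 = 12: Horner steps 5 → 4 → 1, so m(12) = 1.
  α_3 = 6: Horner steps 5 → 0 → 5, so m(6) = 5.
  α_4 = 5: Horner steps 5 → 8 → 6, so m(5) = 6.
  α_5 = 1: Horner steps 5 → 1 → 6, so m(1) = 6.
  α_6 = 8: Horner steps 5 → 10 → 7, so m(8) = 7.
Codeword c = [10, 1, 5, 6, 6, 7] ∈ F_13^6.


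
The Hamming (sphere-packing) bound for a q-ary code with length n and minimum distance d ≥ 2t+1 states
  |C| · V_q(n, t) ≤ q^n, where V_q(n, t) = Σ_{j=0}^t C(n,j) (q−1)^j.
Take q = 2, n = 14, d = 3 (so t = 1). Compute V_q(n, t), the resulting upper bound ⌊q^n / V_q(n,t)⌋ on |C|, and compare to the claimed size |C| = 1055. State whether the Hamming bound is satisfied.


V_q(n, t) = 15, q^n = 16384, Hamming bound = 1092, |C| = 1055 ≤ bound (satisfied).

Step 1: Compute V_q(n, t) = Σ_{j=0}^1 C(n, j) (q−1)^j.
  j = 0: C(14,0)·(1)^0 = 1·1 = 1.
  j = 1: C(14,1)·(1)^1 = 14·1 = 14.
  V_q(n, t) = 1 + 14 = 15.
Step 2: q^n = 2^14 = 16384.
Step 3: Hamming bound ⌊q^n / V_q(n,t)⌋ = ⌊16384/15⌋ = 1092.
Step 4: Compare |C| = 1055 to 1092: satisfied.
The claimed |C| lies below the Hamming bound.


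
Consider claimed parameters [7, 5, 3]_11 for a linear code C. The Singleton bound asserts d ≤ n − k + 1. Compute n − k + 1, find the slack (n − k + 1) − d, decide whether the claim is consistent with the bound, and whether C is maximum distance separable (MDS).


Singleton RHS = n − k + 1 = 3, slack = 0, bound satisfied, MDS.

Singleton bound: d ≤ n − k + 1.
Here n = 7, k = 5, so n − k + 1 = 3.
Given d = 3, check d ≤ 3: YES.
Slack = (n − k + 1) − d = 0.
The code is MDS (slack = 0).
Description: the claimed parameters are [7, 5, 3]_11; such a code would be MDS (meets Singleton bound).


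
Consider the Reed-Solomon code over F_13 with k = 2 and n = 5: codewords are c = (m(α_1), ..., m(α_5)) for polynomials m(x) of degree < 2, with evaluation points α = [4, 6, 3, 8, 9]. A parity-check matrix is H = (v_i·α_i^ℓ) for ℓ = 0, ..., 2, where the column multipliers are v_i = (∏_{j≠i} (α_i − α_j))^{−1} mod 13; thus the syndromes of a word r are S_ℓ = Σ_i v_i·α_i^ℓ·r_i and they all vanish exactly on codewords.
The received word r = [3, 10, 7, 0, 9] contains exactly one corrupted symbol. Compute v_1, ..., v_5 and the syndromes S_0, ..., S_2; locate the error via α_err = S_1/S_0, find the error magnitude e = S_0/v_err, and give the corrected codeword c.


S = (8, 9, 2), error at position 2, error magnitude e = 2, c = [3, 8, 7, 0, 9].

Step 1: column multipliers v_i = (∏_{j≠i}(α_i − α_j))^{−1} mod 13.
  i = 1 (α = 4): (4−6)(4−3)(4−8)(4−9) = (−2)·1·(−4)·(−5) = −40 ≡ 12, so v_1 = 12^{−1} = 12 (mod 13).
  i = 2 (α = 6): (6−4)(6−3)(6−8)(6−9) = 2·3·(−2)·(−3) = 36 ≡ 10, so v_2 = 10^{−1} = 4 (mod 13).
  i = 3 (α = 3): (3−4)(3−6)(3−8)(3−9) = (−1)·(−3)·(−5)·(−6) = 90 ≡ 12, so v_3 = 12^{−1} = 12 (mod 13).
  i = 4 (α = 8): (8−4)(8−6)(8−3)(8−9) = 4·2·5·(−1) = −40 ≡ 12, so v_4 = 12^{−1} = 12 (mod 13).
  i = 5 (α = 9): (9−4)(9−6)(9−3)(9−8) = 5·3·6·1 = 90 ≡ 12, so v_5 = 12^{−1} = 12 (mod 13).
  v = [12, 4, 12, 12, 12].
Step 2: syndromes of r = [3, 10, 7, 0, 9] (all sums mod 13).
  S_0 = Σ v_i r_i = 12·3 + 4·10 + 12·7 + 12·0 + 12·9 = 268 ≡ 8.
  S_1 = Σ v_i α_i r_i = 12·4·3 + 4·6·10 + 12·3·7 + 12·8·0 + 12·9·9 = 1608 ≡ 9.
  α_i^2 mod 13 = [3, 10, 9, 12, 3].
  S_2 = Σ v_i α_i^2 r_i = 12·3·3 + 4·10·10 + 12·9·7 + 12·12·0 + 12·3·9 = 1588 ≡ 2.
  S = (8, 9, 2) ≠ 0, so r is not a codeword (an error is present).
Step 3: locate the error. For a single error e at position i, S_ℓ = v_i·e·α_i^ℓ, so α_err = S_1/S_0.
  S_0^{−1} = 8^{−1} = 5 (mod 13), so α_err = 9·5 = 45 ≡ 6 = α_2. Error position i = 2.
  Consistency check: S_2/S_1 = 2·3 = 6 ≡ 6 = α_err ✓ (single-error assumption holds).
Step 4: error magnitude e = S_0/v_2 = S_0·∏_{j≠2}(α_2 − α_j) = 8·10 = 80 ≡ 2 (mod 13).
Step 5: correct position 2: c_2 = r_2 − e = 10 − 2 ≡ 8 (mod 13). Hence c = [3, 8, 7, 0, 9].
  Check: interpolating c through the α_i gives m(x) = 6 + 9·x (degree < 2) with m(α_i) = c_i for every i, so c is indeed a codeword.


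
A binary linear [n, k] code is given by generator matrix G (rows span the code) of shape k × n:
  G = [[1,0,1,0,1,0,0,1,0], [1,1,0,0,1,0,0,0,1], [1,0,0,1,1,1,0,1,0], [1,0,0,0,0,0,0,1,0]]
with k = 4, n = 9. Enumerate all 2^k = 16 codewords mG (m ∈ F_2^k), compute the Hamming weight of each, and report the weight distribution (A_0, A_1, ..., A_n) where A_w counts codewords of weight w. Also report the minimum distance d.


Weight distribution: A_0 = 1, A_2 = 2, A_3 = 2, A_4 = 5, A_5 = 4, A_7 = 2. Minimum distance d = 2.

Enumerate all 2^4 = 16 messages m ∈ F_2^4.
For each, compute codeword c = mG in F_2^9, then tally its weight.
  m = 0000 → c = 000000000, weight = 0.
  m = 1000 → c = 101010010, weight = 4.
  m = 0100 → c = 110010001, weight = 4.
  m = 1100 → c = 011000011, weight = 4.
  m = 0010 → c = 100111010, weight = 5.
  m = 1010 → c = 001101000, weight = 3.
  m = 0110 → c = 010101011, weight = 5.
  m = 1110 → c = 111111001, weight = 7.
  m = 0001 → c = 100000010, weight = 2.
  m = 1001 → c = 001010000, weight = 2.
  m = 0101 → c = 010010011, weight = 4.
  m = 1101 → c = 111000001, weight = 4.
  m = 0011 → c = 000111000, weight = 3.
  m = 1011 → c = 101101010, weight = 5.
  m = 0111 → c = 110101001, weight = 5.
  m = 1111 → c = 011111011, weight = 7.
Tally weights:
  weight 0: 1 codewords.
  weight 2: 2 codewords.
  weight 3: 2 codewords.
  weight 4: 5 codewords.
  weight 5: 4 codewords.
  weight 7: 2 codewords.
Minimum distance d = smallest w > 0 with A_w > 0 = 2.
Sanity: Σ A_w = 16 = 2^4 = 16 ✓.


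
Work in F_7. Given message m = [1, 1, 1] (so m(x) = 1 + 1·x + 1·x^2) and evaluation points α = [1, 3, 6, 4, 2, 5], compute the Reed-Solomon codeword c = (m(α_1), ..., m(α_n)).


c = [3, 6, 1, 0, 0, 3]

Message polynomial: m(x) = 1 + 1·x + 1·x^2 (mod 7).
For each evaluation point α_i, compute m(α_i) mod 7:
  α_1 = 1: Horner steps 1 → 2 → 3, so m(1) = 3.
  α_2 = 3: Horner steps 1 → 4 → 6, so m(3) = 6.
  α_3 = 6: Horner steps 1 → 0 → 1, so m(6) = 1.
  α_4 = 4: Horner steps 1 → 5 → 0, so m(4) = 0.
  α_5 = 2: Horner steps 1 → 3 → 0, so m(2) = 0.
  α_6 = 5: Horner steps 1 → 6 → 3, so m(5) = 3.
Codeword c = [3, 6, 1, 0, 0, 3] ∈ F_7^6.


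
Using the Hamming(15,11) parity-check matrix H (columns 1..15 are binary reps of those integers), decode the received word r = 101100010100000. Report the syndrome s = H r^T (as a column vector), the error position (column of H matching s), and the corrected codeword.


s = (0, 1, 0, 0)^T, error position = 4, corrected codeword c = 101000010100000

Compute s = H r^T mod 2 one row at a time:
  s_1 = 1 + 0 + 1 + 0 + 0 + 0 + 0 + 0 = 2 ≡ 0 (mod 2).
  s_2 = 1 + 0 + 0 + 0 + 0 + 0 + 0 + 0 = 1 ≡ 1 (mod 2).
  s_3 = 0 + 1 + 0 + 0 + 1 + 0 + 0 + 0 = 2 ≡ 0 (mod 2).
  s_4 = 1 + 1 + 0 + 0 + 0 + 0 + 0 + 0 = 2 ≡ 0 (mod 2).
s = (0, 1, 0, 0)^T — this equals column 4 of H (binary 0100), so error is at position 4.
Correct: flip bit 4 of r = 101100010100000 to get c = 101000010100000.


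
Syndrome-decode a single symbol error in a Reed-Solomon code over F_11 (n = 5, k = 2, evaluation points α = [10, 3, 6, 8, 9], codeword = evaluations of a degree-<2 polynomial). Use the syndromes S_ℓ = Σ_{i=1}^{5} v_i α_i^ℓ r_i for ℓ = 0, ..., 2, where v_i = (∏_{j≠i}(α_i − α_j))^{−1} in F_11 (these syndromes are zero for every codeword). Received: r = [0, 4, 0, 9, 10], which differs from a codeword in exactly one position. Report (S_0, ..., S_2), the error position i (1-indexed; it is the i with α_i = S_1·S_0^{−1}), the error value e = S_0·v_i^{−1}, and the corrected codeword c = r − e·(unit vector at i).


S = (3, 7, 9), error at position 3, error magnitude e = 4, c = [0, 4, 7, 9, 10].

Step 1: column multipliers v_i = (∏_{j≠i}(α_i − α_j))^{−1} mod 11.
  i = 1 (α = 10): (10−3)(10−6)(10−8)(10−9) = 7·4·2·1 = 56 ≡ 1, so v_1 = 1^{−1} = 1 (mod 11).
  i = 2 (α = 3): (3−10)(3−6)(3−8)(3−9) = (−7)·(−3)·(−5)·(−6) = 630 ≡ 3, so v_2 = 3^{−1} = 4 (mod 11).
  i = 3 (α = 6): (6−10)(6−3)(6−8)(6−9) = (−4)·3·(−2)·(−3) = −72 ≡ 5, so v_3 = 5^{−1} = 9 (mod 11).
  i = 4 (α = 8): (8−10)(8−3)(8−6)(8−9) = (−2)·5·2·(−1) = 20 ≡ 9, so v_4 = 9^{−1} = 5 (mod 11).
  i = 5 (α = 9): (9−10)(9−3)(9−6)(9−8) = (−1)·6·3·1 = −18 ≡ 4, so v_5 = 4^{−1} = 3 (mod 11).
  v = [1, 4, 9, 5, 3].
Step 2: syndromes of r = [0, 4, 0, 9, 10] (all sums mod 11).
  S_0 = Σ v_i r_i = 1·0 + 4·4 + 9·0 + 5·9 + 3·10 = 91 ≡ 3.
  S_1 = Σ v_i α_i r_i = 1·10·0 + 4·3·4 + 9·6·0 + 5·8·9 + 3·9·10 = 678 ≡ 7.
  α_i^2 mod 11 = [1, 9, 3, 9, 4].
  S_2 = Σ v_i α_i^2 r_i = 1·1·0 + 4·9·4 + 9·3·0 + 5·9·9 + 3·4·10 = 669 ≡ 9.
  S = (3, 7, 9) ≠ 0, so r is not a codeword (an error is present).
Step 3: locate the error. For a single error e at position i, S_ℓ = v_i·e·α_i^ℓ, so α_err = S_1/S_0.
  S_0^{−1} = 3^{−1} = 4 (mod 11), so α_err = 7·4 = 28 ≡ 6 = α_3. Error position i = 3.
  Consistency check: S_2/S_1 = 9·8 = 72 ≡ 6 = α_err ✓ (single-error assumption holds).
Step 4: error magnitude e = S_0/v_3 = S_0·∏_{j≠3}(α_3 − α_j) = 3·5 = 15 ≡ 4 (mod 11).
Step 5: correct position 3: c_3 = r_3 − e = 0 − 4 ≡ 7 (mod 11). Hence c = [0, 4, 7, 9, 10].
  Check: interpolating c through the α_i gives m(x) = 1 + 1·x (degree < 2) with m(α_i) = c_i for every i, so c is indeed a codeword.


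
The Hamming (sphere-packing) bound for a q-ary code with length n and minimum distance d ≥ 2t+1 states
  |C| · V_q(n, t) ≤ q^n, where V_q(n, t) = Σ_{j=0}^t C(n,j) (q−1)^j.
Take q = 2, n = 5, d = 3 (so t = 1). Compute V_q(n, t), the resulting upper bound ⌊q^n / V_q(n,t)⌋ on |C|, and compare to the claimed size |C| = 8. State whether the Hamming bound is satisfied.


V_q(n, t) = 6, q^n = 32, Hamming bound = 5, |C| = 8 > bound (violated).

Step 1: Compute V_q(n, t) = Σ_{j=0}^1 C(n, j) (q−1)^j.
  j = 0: C(5,0)·(1)^0 = 1·1 = 1.
  j = 1: C(5,1)·(1)^1 = 5·1 = 5.
  V_q(n, t) = 1 + 5 = 6.
Step 2: q^n = 2^5 = 32.
Step 3: Hamming bound ⌊q^n / V_q(n,t)⌋ = ⌊32/6⌋ = 5.
Step 4: Compare |C| = 8 to 5: violated.
The claimed |C| lies above the Hamming bound, so no 2-ary code of length 5 with d ≥ 3 can have 8 codewords.


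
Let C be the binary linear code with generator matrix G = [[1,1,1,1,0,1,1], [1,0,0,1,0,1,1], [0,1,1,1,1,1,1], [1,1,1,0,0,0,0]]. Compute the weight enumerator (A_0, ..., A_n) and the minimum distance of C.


Weight distribution: A_0 = 1, A_1 = 2, A_2 = 2, A_3 = 3, A_4 = 3, A_5 = 2, A_6 = 2, A_7 = 1. Minimum distance d = 1.

Enumerate all 2^4 = 16 messages m ∈ F_2^4.
For each, compute codeword c = mG in F_2^7, then tally its weight.
  m = 0000 → c = 0000000, weight = 0.
  m = 1000 → c = 1111011, weight = 6.
  m = 0100 → c = 1001011, weight = 4.
  m = 1100 → c = 0110000, weight = 2.
  m = 0010 → c = 0111111, weight = 6.
  m = 1010 → c = 1000100, weight = 2.
  m = 0110 → c = 1110100, weight = 4.
  m = 1110 → c = 0001111, weight = 4.
  m = 0001 → c = 1110000, weight = 3.
  m = 1001 → c = 0001011, weight = 3.
  m = 0101 → c = 0111011, weight = 5.
  m = 1101 → c = 1000000, weight = 1.
  m = 0011 → c = 1001111, weight = 5.
  m = 1011 → c = 0110100, weight = 3.
  m = 0111 → c = 0000100, weight = 1.
  m = 1111 → c = 1111111, weight = 7.
Tally weights:
  weight 0: 1 codewords.
  weight 1: 2 codewords.
  weight 2: 2 codewords.
  weight 3: 3 codewords.
  weight 4: 3 codewords.
  weight 5: 2 codewords.
  weight 6: 2 codewords.
  weight 7: 1 codewords.
Minimum distance d = smallest w > 0 with A_w > 0 = 1.
Sanity: Σ A_w = 16 = 2^4 = 16 ✓.


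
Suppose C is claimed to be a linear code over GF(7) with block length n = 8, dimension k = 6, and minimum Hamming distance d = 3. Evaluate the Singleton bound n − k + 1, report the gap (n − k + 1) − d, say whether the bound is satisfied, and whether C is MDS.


Singleton RHS = n − k + 1 = 3, slack = 0, bound satisfied, MDS.

Singleton bound: d ≤ n − k + 1.
Here n = 8, k = 6, so n − k + 1 = 3.
Given d = 3, check d ≤ 3: YES.
Slack = (n − k + 1) − d = 0.
The code is MDS (slack = 0).
Description: the claimed parameters are [8, 6, 3]_7; such a code would be MDS (meets Singleton bound).


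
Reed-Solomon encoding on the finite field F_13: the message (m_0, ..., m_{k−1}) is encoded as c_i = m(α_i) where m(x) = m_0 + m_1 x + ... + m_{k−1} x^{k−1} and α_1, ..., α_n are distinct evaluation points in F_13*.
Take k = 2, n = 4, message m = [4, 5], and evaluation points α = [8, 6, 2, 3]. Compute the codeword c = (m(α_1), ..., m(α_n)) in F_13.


c = [5, 8, 1, 6]

Message polynomial: m(x) = 4 + 5·x (mod 13).
For each evaluation point α_i, compute m(α_i) mod 13:
  α_1 = 8: Horner steps 5 → 5, so m(8) = 5.
  α_2 = 6: Horner steps 5 → 8, so m(6) = 8.
  α_3 = 2: Horner steps 5 → 1, so m(2) = 1.
  α_4 = 3: Horner steps 5 → 6, so m(3) = 6.
Codeword c = [5, 8, 1, 6] ∈ F_13^4.


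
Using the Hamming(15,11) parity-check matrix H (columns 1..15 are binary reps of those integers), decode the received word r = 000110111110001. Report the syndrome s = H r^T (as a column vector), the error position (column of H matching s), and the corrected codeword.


s = (1, 0, 0, 1)^T, error position = 9, corrected codeword c = 000110110110001

Compute s = H r^T mod 2 one row at a time:
  s_1 = 1 + 1 + 1 + 1 + 0 + 0 + 0 + 1 = 5 ≡ 1 (mod 2).
  s_2 = 1 + 1 + 0 + 1 + 0 + 0 + 0 + 1 = 4 ≡ 0 (mod 2).
  s_3 = 0 + 0 + 0 + 1 + 1 + 1 + 0 + 1 = 4 ≡ 0 (mod 2).
  s_4 = 0 + 0 + 1 + 1 + 1 + 1 + 0 + 1 = 5 ≡ 1 (mod 2).
s = (1, 0, 0, 1)^T — this equals column 9 of H (binary 1001), so error is at position 9.
Correct: flip bit 9 of r = 000110111110001 to get c = 000110110110001.


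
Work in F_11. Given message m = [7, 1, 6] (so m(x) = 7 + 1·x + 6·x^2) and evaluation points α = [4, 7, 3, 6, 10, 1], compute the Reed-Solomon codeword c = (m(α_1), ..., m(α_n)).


c = [8, 0, 9, 9, 1, 3]

Message polynomial: m(x) = 7 + 1·x + 6·x^2 (mod 11).
For each evaluation point α_i, compute m(α_i) mod 11:
  α_1 = 4: Horner steps 6 → 3 → 8, so m(4) = 8.
  α_2 = 7: Horner steps 6 → 10 → 0, so m(7) = 0.
  α_3 = 3: Horner steps 6 → 8 → 9, so m(3) = 9.
  α_4 = 6: Horner steps 6 → 4 → 9, so m(6) = 9.
  α_5 = 10: Horner steps 6 → 6 → 1, so m(10) = 1.
  α_6 = 1: Horner steps 6 → 7 → 3, so m(1) = 3.
Codeword c = [8, 0, 9, 9, 1, 3] ∈ F_11^6.


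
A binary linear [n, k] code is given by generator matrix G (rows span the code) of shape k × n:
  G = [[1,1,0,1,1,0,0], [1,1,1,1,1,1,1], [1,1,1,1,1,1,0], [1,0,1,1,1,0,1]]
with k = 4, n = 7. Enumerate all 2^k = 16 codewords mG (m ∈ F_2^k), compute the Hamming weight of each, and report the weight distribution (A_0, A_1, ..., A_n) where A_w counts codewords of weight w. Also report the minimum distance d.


Weight distribution: A_0 = 1, A_1 = 1, A_2 = 3, A_3 = 3, A_4 = 3, A_5 = 3, A_6 = 1, A_7 = 1. Minimum distance d = 1.

Enumerate all 2^4 = 16 messages m ∈ F_2^4.
For each, compute codeword c = mG in F_2^7, then tally its weight.
  m = 0000 → c = 0000000, weight = 0.
  m = 1000 → c = 1101100, weight = 4.
  m = 0100 → c = 1111111, weight = 7.
  m = 1100 → c = 0010011, weight = 3.
  m = 0010 → c = 1111110, weight = 6.
  m = 1010 → c = 0010010, weight = 2.
  m = 0110 → c = 0000001, weight = 1.
  m = 1110 → c = 1101101, weight = 5.
  m = 0001 → c = 1011101, weight = 5.
  m = 1001 → c = 0110001, weight = 3.
  m = 0101 → c = 0100010, weight = 2.
  m = 1101 → c = 1001110, weight = 4.
  m = 0011 → c = 0100011, weight = 3.
  m = 1011 → c = 1001111, weight = 5.
  m = 0111 → c = 1011100, weight = 4.
  m = 1111 → c = 0110000, weight = 2.
Tally weights:
  weight 0: 1 codewords.
  weight 1: 1 codewords.
  weight 2: 3 codewords.
  weight 3: 3 codewords.
  weight 4: 3 codewords.
  weight 5: 3 codewords.
  weight 6: 1 codewords.
  weight 7: 1 codewords.
Minimum distance d = smallest w > 0 with A_w > 0 = 1.
Sanity: Σ A_w = 16 = 2^4 = 16 ✓.


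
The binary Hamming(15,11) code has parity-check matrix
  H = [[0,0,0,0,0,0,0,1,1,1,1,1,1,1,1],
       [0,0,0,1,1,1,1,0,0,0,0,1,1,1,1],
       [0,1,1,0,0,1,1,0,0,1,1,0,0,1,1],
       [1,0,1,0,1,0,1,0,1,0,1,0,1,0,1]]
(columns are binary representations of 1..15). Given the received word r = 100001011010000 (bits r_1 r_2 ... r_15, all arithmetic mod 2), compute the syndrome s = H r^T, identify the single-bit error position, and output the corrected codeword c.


s = (1, 1, 0, 1)^T, error position = 13, corrected codeword c = 100001011010100

Compute s = H r^T mod 2 one row at a time:
  s_1 = 1 + 1 + 0 + 1 + 0 + 0 + 0 + 0 = 3 ≡ 1 (mod 2).
  s_2 = 0 + 0 + 1 + 0 + 0 + 0 + 0 + 0 = 1 ≡ 1 (mod 2).
  s_3 = 0 + 0 + 1 + 0 + 0 + 1 + 0 + 0 = 2 ≡ 0 (mod 2).
  s_4 = 1 + 0 + 0 + 0 + 1 + 1 + 0 + 0 = 3 ≡ 1 (mod 2).
s = (1, 1, 0, 1)^T — this equals column 13 of H (binary 1101), so error is at position 13.
Correct: flip bit 13 of r = 100001011010000 to get c = 100001011010100.


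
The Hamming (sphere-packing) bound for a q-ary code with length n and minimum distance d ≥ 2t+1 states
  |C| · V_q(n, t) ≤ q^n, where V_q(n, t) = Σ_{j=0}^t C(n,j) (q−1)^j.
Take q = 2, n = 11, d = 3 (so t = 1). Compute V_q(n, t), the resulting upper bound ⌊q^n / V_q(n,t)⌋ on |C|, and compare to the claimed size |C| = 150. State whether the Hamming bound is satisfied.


V_q(n, t) = 12, q^n = 2048, Hamming bound = 170, |C| = 150 ≤ bound (satisfied).

Step 1: Compute V_q(n, t) = Σ_{j=0}^1 C(n, j) (q−1)^j.
  j = 0: C(11,0)·(1)^0 = 1·1 = 1.
  j = 1: C(11,1)·(1)^1 = 11·1 = 11.
  V_q(n, t) = 1 + 11 = 12.
Step 2: q^n = 2^11 = 2048.
Step 3: Hamming bound ⌊q^n / V_q(n,t)⌋ = ⌊2048/12⌋ = 170.
Step 4: Compare |C| = 150 to 170: satisfied.
The claimed |C| lies below the Hamming bound.


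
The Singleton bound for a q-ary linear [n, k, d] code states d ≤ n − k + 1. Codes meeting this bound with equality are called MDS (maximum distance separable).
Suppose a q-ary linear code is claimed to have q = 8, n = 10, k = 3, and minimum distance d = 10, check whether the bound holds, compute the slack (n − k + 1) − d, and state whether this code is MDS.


Singleton RHS = n − k + 1 = 8, slack = -2, bound violated (no such code; not MDS).

Singleton bound: d ≤ n − k + 1.
Here n = 10, k = 3, so n − k + 1 = 8.
Given d = 10, check d ≤ 8: NO.
Slack = (n − k + 1) − d = -2.
The slack is negative: d = 10 exceeds n − k + 1 = 8 by 2, so the Singleton bound is violated and no linear [10, 3, 10]_8 code can exist. In particular it is not MDS (MDS requires d = n − k + 1 exactly).
Description: the claimed parameters are [10, 3, 10]_8; such a code would be impossible (violates the Singleton bound).


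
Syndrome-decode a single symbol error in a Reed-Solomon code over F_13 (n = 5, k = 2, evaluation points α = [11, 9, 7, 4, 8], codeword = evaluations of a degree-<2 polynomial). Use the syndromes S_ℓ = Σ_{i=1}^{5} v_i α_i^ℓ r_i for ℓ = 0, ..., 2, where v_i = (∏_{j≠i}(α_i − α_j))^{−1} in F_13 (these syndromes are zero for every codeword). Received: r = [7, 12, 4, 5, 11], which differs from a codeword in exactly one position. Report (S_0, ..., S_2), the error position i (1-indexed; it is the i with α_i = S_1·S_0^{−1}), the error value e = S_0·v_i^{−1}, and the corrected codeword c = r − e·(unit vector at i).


S = (10, 2, 3), error at position 5, error magnitude e = 3, c = [7, 12, 4, 5, 8].

Step 1: column multipliers v_i = (∏_{j≠i}(α_i − α_j))^{−1} mod 13.
  i = 1 (α = 11): (11−9)(11−7)(11−4)(11−8) = 2·4·7·3 = 168 ≡ 12, so v_1 = 12^{−1} = 12 (mod 13).
  i = 2 (α = 9): (9−11)(9−7)(9−4)(9−8) = (−2)·2·5·1 = −20 ≡ 6, so v_2 = 6^{−1} = 11 (mod 13).
  i = 3 (α = 7): (7−11)(7−9)(7−4)(7−8) = (−4)·(−2)·3·(−1) = −24 ≡ 2, so v_3 = 2^{−1} = 7 (mod 13).
  i = 4 (α = 4): (4−11)(4−9)(4−7)(4−8) = (−7)·(−5)·(−3)·(−4) = 420 ≡ 4, so v_4 = 4^{−1} = 10 (mod 13).
  i = 5 (α = 8): (8−11)(8−9)(8−7)(8−4) = (−3)·(−1)·1·4 = 12 ≡ 12, so v_5 = 12^{−1} = 12 (mod 13).
  v = [12, 11, 7, 10, 12].
Step 2: syndromes of r = [7, 12, 4, 5, 11] (all sums mod 13).
  S_0 = Σ v_i r_i = 12·7 + 11·12 + 7·4 + 10·5 + 12·11 = 426 ≡ 10.
  S_1 = Σ v_i α_i r_i = 12·11·7 + 11·9·12 + 7·7·4 + 10·4·5 + 12·8·11 = 3564 ≡ 2.
  α_i^2 mod 13 = [4, 3, 10, 3, 12].
  S_2 = Σ v_i α_i^2 r_i = 12·4·7 + 11·3·12 + 7·10·4 + 10·3·5 + 12·12·11 = 2746 ≡ 3.
  S = (10, 2, 3) ≠ 0, so r is not a codeword (an error is present).
Step 3: locate the error. For a single error e at position i, S_ℓ = v_i·e·α_i^ℓ, so α_err = S_1/S_0.
  S_0^{−1} = 10^{−1} = 4 (mod 13), so α_err = 2·4 = 8 ≡ 8 = α_5. Error position i = 5.
  Consistency check: S_2/S_1 = 3·7 = 21 ≡ 8 = α_err ✓ (single-error assumption holds).
Step 4: error magnitude e = S_0/v_5 = S_0·∏_{j≠5}(α_5 − α_j) = 10·12 = 120 ≡ 3 (mod 13).
Step 5: correct position 5: c_5 = r_5 − e = 11 − 3 ≡ 8 (mod 13). Hence c = [7, 12, 4, 5, 8].
  Check: interpolating c through the α_i gives m(x) = 2 + 4·x (degree < 2) with m(α_i) = c_i for every i, so c is indeed a codeword.


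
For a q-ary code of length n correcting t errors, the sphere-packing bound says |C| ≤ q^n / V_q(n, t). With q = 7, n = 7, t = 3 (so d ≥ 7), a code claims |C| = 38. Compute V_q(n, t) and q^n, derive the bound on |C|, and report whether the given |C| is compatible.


V_q(n, t) = 8359, q^n = 823543, Hamming bound = 98, |C| = 38 ≤ bound (satisfied).

Step 1: Compute V_q(n, t) = Σ_{j=0}^3 C(n, j) (q−1)^j.
  j = 0: C(7,0)·(6)^0 = 1·1 = 1.
  j = 1: C(7,1)·(6)^1 = 7·6 = 42.
  j = 2: C(7,2)·(6)^2 = 21·36 = 756.
  j = 3: C(7,3)·(6)^3 = 35·216 = 7560.
  V_q(n, t) = 1 + 42 + 756 + 7560 = 8359.
Step 2: q^n = 7^7 = 823543.
Step 3: Hamming bound ⌊q^n / V_q(n,t)⌋ = ⌊823543/8359⌋ = 98.
Step 4: Compare |C| = 38 to 98: satisfied.
The claimed |C| lies below the Hamming bound.


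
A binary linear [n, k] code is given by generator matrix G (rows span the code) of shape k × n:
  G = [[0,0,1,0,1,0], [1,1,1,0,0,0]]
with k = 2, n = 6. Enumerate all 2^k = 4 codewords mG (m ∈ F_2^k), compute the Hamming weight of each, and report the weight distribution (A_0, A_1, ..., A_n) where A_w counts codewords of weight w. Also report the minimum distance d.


Weight distribution: A_0 = 1, A_2 = 1, A_3 = 2. Minimum distance d = 2.

Enumerate all 2^2 = 4 messages m ∈ F_2^2.
For each, compute codeword c = mG in F_2^6, then tally its weight.
  m = 00 → c = 000000, weight = 0.
  m = 10 → c = 001010, weight = 2.
  m = 01 → c = 111000, weight = 3.
  m = 11 → c = 110010, weight = 3.
Tally weights:
  weight 0: 1 codewords.
  weight 2: 1 codewords.
  weight 3: 2 codewords.
Minimum distance d = smallest w > 0 with A_w > 0 = 2.
Sanity: Σ A_w = 4 = 2^2 = 4 ✓.


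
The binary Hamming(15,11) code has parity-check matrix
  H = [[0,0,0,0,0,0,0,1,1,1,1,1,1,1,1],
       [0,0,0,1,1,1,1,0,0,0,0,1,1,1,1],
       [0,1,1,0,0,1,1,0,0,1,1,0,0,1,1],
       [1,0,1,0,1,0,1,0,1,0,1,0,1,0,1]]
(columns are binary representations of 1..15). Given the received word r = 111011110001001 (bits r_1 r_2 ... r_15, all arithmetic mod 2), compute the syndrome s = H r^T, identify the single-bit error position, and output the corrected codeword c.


s = (1, 1, 1, 1)^T, error position = 15, corrected codeword c = 111011110001000

Compute s = H r^T mod 2 one row at a time:
  s_1 = 1 + 0 + 0 + 0 + 1 + 0 + 0 + 1 = 3 ≡ 1 (mod 2).
  s_2 = 0 + 1 + 1 + 1 + 1 + 0 + 0 + 1 = 5 ≡ 1 (mod 2).
  s_3 = 1 + 1 + 1 + 1 + 0 + 0 + 0 + 1 = 5 ≡ 1 (mod 2).
  s_4 = 1 + 1 + 1 + 1 + 0 + 0 + 0 + 1 = 5 ≡ 1 (mod 2).
s = (1, 1, 1, 1)^T — this equals column 15 of H (binary 1111), so error is at position 15.
Correct: flip bit 15 of r = 111011110001001 to get c = 111011110001000.


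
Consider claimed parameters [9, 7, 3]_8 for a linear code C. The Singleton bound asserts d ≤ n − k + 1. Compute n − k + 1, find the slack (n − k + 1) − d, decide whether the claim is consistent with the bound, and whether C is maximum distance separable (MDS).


Singleton RHS = n − k + 1 = 3, slack = 0, bound satisfied, MDS.

Singleton bound: d ≤ n − k + 1.
Here n = 9, k = 7, so n − k + 1 = 3.
Given d = 3, check d ≤ 3: YES.
Slack = (n − k + 1) − d = 0.
The code is MDS (slack = 0).
Description: the claimed parameters are [9, 7, 3]_8; such a code would be MDS (meets Singleton bound).


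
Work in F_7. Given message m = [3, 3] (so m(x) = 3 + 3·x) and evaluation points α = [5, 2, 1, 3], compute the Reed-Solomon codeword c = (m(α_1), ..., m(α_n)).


c = [4, 2, 6, 5]

Message polynomial: m(x) = 3 + 3·x (mod 7).
For each evaluation point α_i, compute m(α_i) mod 7:
  α_1 = 5: Horner steps 3 → 4, so m(5) = 4.
  α_2 = 2: Horner steps 3 → 2, so m(2) = 2.
  α_3 = 1: Horner steps 3 → 6, so m(1) = 6.
  α_4 = 3: Horner steps 3 → 5, so m(3) = 5.
Codeword c = [4, 2, 6, 5] ∈ F_7^4.


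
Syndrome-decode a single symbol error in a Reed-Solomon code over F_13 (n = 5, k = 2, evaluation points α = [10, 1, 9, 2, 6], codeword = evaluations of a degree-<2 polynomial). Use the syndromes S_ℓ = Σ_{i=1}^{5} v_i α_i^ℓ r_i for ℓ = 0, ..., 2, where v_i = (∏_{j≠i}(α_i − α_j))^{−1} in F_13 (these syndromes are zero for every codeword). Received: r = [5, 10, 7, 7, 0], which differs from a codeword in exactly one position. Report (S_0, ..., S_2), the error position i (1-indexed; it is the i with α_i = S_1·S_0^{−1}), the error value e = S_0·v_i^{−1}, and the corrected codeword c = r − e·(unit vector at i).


S = (9, 5, 10), error at position 4, error magnitude e = 12, c = [5, 10, 7, 8, 0].

Step 1: column multipliers v_i = (∏_{j≠i}(α_i − α_j))^{−1} mod 13.
  i = 1 (α = 10): (10−1)(10−9)(10−2)(10−6) = 9·1·8·4 = 288 ≡ 2, so v_1 = 2^{−1} = 7 (mod 13).
  i = 2 (α = 1): (1−10)(1−9)(1−2)(1−6) = (−9)·(−8)·(−1)·(−5) = 360 ≡ 9, so v_2 = 9^{−1} = 3 (mod 13).
  i = 3 (α = 9): (9−10)(9−1)(9−2)(9−6) = (−1)·8·7·3 = −168 ≡ 1, so v_3 = 1^{−1} = 1 (mod 13).
  i = 4 (α = 2): (2−10)(2−1)(2−9)(2−6) = (−8)·1·(−7)·(−4) = −224 ≡ 10, so v_4 = 10^{−1} = 4 (mod 13).
  i = 5 (α = 6): (6−10)(6−1)(6−9)(6−2) = (−4)·5·(−3)·4 = 240 ≡ 6, so v_5 = 6^{−1} = 11 (mod 13).
  v = [7, 3, 1, 4, 11].
Step 2: syndromes of r = [5, 10, 7, 7, 0] (all sums mod 13).
  S_0 = Σ v_i r_i = 7·5 + 3·10 + 1·7 + 4·7 + 11·0 = 100 ≡ 9.
  S_1 = Σ v_i α_i r_i = 7·10·5 + 3·1·10 + 1·9·7 + 4·2·7 + 11·6·0 = 499 ≡ 5.
  α_i^2 mod 13 = [9, 1, 3, 4, 10].
  S_2 = Σ v_i α_i^2 r_i = 7·9·5 + 3·1·10 + 1·3·7 + 4·4·7 + 11·10·0 = 478 ≡ 10.
  S = (9, 5, 10) ≠ 0, so r is not a codeword (an error is present).
Step 3: locate the error. For a single error e at position i, S_ℓ = v_i·e·α_i^ℓ, so α_err = S_1/S_0.
  S_0^{−1} = 9^{−1} = 3 (mod 13), so α_err = 5·3 = 15 ≡ 2 = α_4. Error position i = 4.
  Consistency check: S_2/S_1 = 10·8 = 80 ≡ 2 = α_err ✓ (single-error assumption holds).
Step 4: error magnitude e = S_0/v_4 = S_0·∏_{j≠4}(α_4 − α_j) = 9·10 = 90 ≡ 12 (mod 13).
Step 5: correct position 4: c_4 = r_4 − e = 7 − 12 ≡ 8 (mod 13). Hence c = [5, 10, 7, 8, 0].
  Check: interpolating c through the α_i gives m(x) = 12 + 11·x (degree < 2) with m(α_i) = c_i for every i, so c is indeed a codeword.
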